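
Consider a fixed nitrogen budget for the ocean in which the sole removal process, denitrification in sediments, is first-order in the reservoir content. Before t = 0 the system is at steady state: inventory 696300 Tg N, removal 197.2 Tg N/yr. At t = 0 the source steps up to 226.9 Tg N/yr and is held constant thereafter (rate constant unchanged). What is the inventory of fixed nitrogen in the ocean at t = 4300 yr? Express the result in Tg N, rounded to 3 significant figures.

τ = M₀/F₀ = 696300/197.2 = 3531 yr; rate constant k = 1/τ.
New steady state M_∞ = F₁/k = F₁·τ = 226.9 × 3531 = 801170 Tg N.
M(t) = M_∞ + (M₀ − M_∞)·e^(−t/τ); t/τ = 4300/3531 = 1.218, so e^(−t/τ) = 0.2959.
M(t) = 801170 − 104900 × 0.2959 = 770140 Tg N.

770000 Tg N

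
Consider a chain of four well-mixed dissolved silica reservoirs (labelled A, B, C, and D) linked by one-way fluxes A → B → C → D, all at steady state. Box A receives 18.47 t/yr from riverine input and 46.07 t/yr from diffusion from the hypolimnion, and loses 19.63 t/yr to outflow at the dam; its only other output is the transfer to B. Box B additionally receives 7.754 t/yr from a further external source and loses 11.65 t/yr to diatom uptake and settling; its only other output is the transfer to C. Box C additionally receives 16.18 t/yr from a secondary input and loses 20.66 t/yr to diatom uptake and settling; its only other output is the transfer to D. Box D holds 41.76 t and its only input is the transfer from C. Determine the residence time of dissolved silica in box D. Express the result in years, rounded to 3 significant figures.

Box A: F(A→B) = (18.47 + 46.07) − 19.63 = 44.910 t/yr.
Box B: F(B→C) = (44.910 + 7.754) − 11.65 = 41.014 t/yr.
Box C: F(C→D) = (41.014 + 16.18) − 20.66 = 36.534 t/yr.
Box D throughput = its input = 36.534 t/yr; τ = 41.76 / 36.534 = 1.143 yr.

1.14 yr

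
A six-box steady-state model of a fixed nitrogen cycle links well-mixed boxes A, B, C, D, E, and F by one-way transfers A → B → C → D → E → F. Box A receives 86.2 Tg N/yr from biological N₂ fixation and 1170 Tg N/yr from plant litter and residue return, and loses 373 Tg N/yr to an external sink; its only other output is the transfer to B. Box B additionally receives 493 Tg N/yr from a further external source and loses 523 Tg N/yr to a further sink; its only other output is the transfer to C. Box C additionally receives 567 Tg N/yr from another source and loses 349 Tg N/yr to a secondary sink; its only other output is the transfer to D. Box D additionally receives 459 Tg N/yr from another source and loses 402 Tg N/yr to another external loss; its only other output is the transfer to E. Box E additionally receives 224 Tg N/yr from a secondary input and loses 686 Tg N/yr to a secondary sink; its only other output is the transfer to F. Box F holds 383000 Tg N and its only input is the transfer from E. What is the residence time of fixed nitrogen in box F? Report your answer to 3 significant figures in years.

575 yr

Box A: F(A→B) = (86.2 + 1170) − 373 = 883.20 Tg N/yr.
Box B: F(B→C) = (883.20 + 493) − 523 = 853.20 Tg N/yr.
Box C: F(C→D) = (853.20 + 567) − 349 = 1071.2 Tg N/yr.
Box D: F(D→E) = (1071.2 + 459) − 402 = 1128.2 Tg N/yr.
Box E: F(E→F) = (1128.2 + 224) − 686 = 666.20 Tg N/yr.
Box F throughput = its input = 666.20 Tg N/yr; τ = 383000 / 666.20 = 574.9 yr.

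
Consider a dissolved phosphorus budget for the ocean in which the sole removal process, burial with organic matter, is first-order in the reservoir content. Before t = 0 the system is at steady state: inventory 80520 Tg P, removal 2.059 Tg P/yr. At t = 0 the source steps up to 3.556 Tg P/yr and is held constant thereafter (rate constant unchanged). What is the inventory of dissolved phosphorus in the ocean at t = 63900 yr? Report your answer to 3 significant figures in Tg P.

τ = M₀/F₀ = 80520/2.059 = 39110 yr; rate constant k = 1/τ.
New steady state M_∞ = F₁/k = F₁·τ = 3.556 × 39110 = 139060 Tg P.
M(t) = M_∞ + (M₀ − M_∞)·e^(−t/τ); t/τ = 63900/39110 = 1.634, so e^(−t/τ) = 0.1951.
M(t) = 139060 − 58540 × 0.1951 = 127640 Tg P.

128000 Tg P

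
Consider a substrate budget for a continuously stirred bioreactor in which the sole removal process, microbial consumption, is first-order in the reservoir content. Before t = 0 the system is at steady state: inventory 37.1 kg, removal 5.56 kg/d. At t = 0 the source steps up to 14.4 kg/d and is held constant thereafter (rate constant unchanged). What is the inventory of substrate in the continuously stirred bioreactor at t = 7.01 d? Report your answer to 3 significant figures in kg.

The sink rate constant is k = F₀/M₀ = 5.56/37.1 = 0.1499 d⁻¹.
Solving dM/dt = F₁ − kM with M(0) = M₀ gives M(t) = F₁/k + (M₀ − F₁/k)·e^(−kt).
F₁/k = 14.4/0.1499 = 96.086 kg; kt = 0.1499 × 7.01 = 1.051, e^(−kt) = 0.3497.
M(7.01) = 96.086 + (37.1 − 96.086) × 0.3497 = 96.086 − 20.63 = 75.456 kg.

75.5 kg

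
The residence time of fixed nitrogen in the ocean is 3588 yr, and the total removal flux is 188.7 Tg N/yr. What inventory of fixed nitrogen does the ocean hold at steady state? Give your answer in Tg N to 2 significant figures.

τ = M/F ⇒ M = τ × F = 3588 × 188.7 = 677100 Tg N.

680000 Tg N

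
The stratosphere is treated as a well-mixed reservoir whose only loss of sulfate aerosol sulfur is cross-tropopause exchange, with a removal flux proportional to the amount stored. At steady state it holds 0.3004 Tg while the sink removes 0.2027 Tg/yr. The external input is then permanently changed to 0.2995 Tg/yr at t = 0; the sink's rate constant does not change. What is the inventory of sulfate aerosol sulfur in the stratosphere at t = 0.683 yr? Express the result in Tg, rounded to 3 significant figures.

0.353 Tg

The sink rate constant is k = F₀/M₀ = 0.2027/0.3004 = 0.6748 yr⁻¹.
Solving dM/dt = F₁ − kM with M(0) = M₀ gives M(t) = F₁/k + (M₀ − F₁/k)·e^(−kt).
F₁/k = 0.2995/0.6748 = 0.44386 Tg; kt = 0.6748 × 0.683 = 0.4609, e^(−kt) = 0.6307.
M(0.683) = 0.44386 + (0.3004 − 0.44386) × 0.6307 = 0.44386 − 0.09048 = 0.35337 Tg.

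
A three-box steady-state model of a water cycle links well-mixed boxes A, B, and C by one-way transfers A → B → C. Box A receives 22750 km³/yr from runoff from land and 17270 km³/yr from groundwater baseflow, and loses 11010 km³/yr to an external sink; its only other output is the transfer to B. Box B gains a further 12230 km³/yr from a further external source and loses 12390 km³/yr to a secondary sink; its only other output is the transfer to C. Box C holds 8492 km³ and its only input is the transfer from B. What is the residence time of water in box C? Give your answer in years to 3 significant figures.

Box A: F(A→B) = (22750 + 17270) − 11010 = 29010 km³/yr.
Box B: F(B→C) = (29010 + 12230) − 12390 = 28850 km³/yr.
Box C throughput = its input = 28850 km³/yr; τ = 8492 / 28850 = 0.2944 yr.

0.294 yr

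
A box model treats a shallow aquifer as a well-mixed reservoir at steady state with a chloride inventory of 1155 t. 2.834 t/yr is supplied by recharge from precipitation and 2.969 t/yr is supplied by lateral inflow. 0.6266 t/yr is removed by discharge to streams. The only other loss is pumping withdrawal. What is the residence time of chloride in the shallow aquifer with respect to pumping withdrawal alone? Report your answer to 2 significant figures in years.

220 yr

At steady state ΣF_in = ΣF_out.
ΣF_in = 2.834 + 2.969 = 5.8030 t/yr.
Pumping withdrawal flux = ΣF_in − (0.6266) = 5.8030 − 0.6266 = 5.176 t/yr.
τ = M / F = 1155 / 5.176 = 223.1 yr.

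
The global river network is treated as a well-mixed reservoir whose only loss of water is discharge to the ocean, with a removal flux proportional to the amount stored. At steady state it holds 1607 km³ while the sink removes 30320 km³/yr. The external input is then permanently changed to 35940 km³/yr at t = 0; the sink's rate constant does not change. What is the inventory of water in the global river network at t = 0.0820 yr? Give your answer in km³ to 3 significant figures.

1840 km³

The sink rate constant is k = F₀/M₀ = 30320/1607 = 18.87 yr⁻¹.
Solving dM/dt = F₁ − kM with M(0) = M₀ gives M(t) = F₁/k + (M₀ − F₁/k)·e^(−kt).
F₁/k = 35940/18.87 = 1904.9 km³; kt = 18.87 × 0.0820 = 1.547, e^(−kt) = 0.2129.
M(0.0820) = 1904.9 + (1607 − 1904.9) × 0.2129 = 1904.9 − 63.40 = 1841.5 km³.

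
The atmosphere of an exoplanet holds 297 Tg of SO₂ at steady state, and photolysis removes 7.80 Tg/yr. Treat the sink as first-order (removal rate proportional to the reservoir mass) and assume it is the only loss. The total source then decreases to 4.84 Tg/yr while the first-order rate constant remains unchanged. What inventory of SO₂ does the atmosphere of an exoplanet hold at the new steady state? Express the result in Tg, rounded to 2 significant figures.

Rate constant k = F/M = 7.80 / 297 = 0.02626 yr⁻¹.
At the new steady state, source = k·M_new ⇒ M_new = 4.84 / 0.02626 = 184.3 Tg.
(Equivalently M_new = M × F_new/F_old = 297 × 4.84/7.80.)

180 Tg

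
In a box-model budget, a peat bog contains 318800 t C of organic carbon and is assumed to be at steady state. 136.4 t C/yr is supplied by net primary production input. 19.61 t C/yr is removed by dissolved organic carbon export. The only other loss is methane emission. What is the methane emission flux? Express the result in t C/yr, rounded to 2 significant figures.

120 t C/yr

At steady state ΣF_in = ΣF_out.
ΣF_in = 136.40 t C/yr.
Methane emission flux = ΣF_in − (19.61) = 136.40 − 19.61 = 116.8 t C/yr.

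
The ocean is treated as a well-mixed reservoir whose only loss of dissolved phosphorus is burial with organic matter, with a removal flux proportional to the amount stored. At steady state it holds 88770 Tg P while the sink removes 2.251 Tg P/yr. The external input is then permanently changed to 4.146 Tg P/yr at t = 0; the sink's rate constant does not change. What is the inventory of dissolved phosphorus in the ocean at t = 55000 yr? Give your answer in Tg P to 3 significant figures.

τ = M₀/F₀ = 88770/2.251 = 39440 yr; rate constant k = 1/τ.
New steady state M_∞ = F₁/k = F₁·τ = 4.146 × 39440 = 163500 Tg P.
M(t) = M_∞ + (M₀ − M_∞)·e^(−t/τ); t/τ = 55000/39440 = 1.395, so e^(−t/τ) = 0.2479.
M(t) = 163500 − 74730 × 0.2479 = 144970 Tg P.

145000 Tg P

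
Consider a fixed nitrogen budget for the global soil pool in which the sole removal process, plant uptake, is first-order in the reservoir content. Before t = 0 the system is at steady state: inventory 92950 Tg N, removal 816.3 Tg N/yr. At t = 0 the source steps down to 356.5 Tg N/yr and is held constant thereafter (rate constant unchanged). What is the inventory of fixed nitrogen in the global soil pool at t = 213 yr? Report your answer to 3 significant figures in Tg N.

τ = M₀/F₀ = 92950/816.3 = 113.9 yr; rate constant k = 1/τ.
New steady state M_∞ = F₁/k = F₁·τ = 356.5 × 113.9 = 40594 Tg N.
M(t) = M_∞ + (M₀ − M_∞)·e^(−t/τ); t/τ = 213/113.9 = 1.871, so e^(−t/τ) = 0.1540.
M(t) = 40594 + 52360 × 0.1540 = 48658 Tg N.

48700 Tg N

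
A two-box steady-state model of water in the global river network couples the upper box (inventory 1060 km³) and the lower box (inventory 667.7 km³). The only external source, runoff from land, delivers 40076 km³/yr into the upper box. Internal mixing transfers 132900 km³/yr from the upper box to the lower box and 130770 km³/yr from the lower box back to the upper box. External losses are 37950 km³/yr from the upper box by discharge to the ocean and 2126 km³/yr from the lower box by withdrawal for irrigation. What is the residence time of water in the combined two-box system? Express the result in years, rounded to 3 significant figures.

Residence time in the combined system uses the total inventory and the total *external* removal — internal exchanges between the two boxes cancel.
M_total = 1060 + 667.7 = 1727.7 km³.
ΣF_external_out = 37950 + 2126 = 40076 km³/yr.
τ = M_total / ΣF_ext = 1727.7 / 40076 = 0.04311 yr.

0.0431 yr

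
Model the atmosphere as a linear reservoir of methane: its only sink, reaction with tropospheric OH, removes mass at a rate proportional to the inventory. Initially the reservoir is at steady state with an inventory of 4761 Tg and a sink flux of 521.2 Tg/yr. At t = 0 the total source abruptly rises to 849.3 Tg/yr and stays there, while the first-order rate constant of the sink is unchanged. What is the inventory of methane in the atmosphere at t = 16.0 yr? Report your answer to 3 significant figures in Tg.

τ = M₀/F₀ = 4761/521.2 = 9.135 yr; rate constant k = 1/τ.
New steady state M_∞ = F₁/k = F₁·τ = 849.3 × 9.135 = 7758.1 Tg.
M(t) = M_∞ + (M₀ − M_∞)·e^(−t/τ); t/τ = 16.0/9.135 = 1.752, so e^(−t/τ) = 0.1735.
M(t) = 7758.1 − 2997 × 0.1735 = 7238.1 Tg.

7240 Tg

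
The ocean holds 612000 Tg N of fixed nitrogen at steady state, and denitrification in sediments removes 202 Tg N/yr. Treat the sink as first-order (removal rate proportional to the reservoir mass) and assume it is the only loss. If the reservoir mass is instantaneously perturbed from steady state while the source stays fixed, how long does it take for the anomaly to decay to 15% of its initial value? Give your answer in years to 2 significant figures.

For a linear reservoir the anomaly decays as exp(−t/τ) with τ = M/F = 612000/202 = 3030 yr.
exp(−t/τ) = 0.15 ⇒ t = −τ ln(0.15) = 3030 × 1.897 = 5748 yr.

5700 yr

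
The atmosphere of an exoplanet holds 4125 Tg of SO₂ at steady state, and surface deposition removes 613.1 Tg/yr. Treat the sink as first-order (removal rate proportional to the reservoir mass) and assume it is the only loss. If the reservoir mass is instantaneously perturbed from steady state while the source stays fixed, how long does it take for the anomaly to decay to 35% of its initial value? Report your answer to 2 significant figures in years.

7.1 yr

For a linear reservoir the anomaly decays as exp(−t/τ) with τ = M/F = 4125/613.1 = 6.728 yr.
exp(−t/τ) = 0.35 ⇒ t = −τ ln(0.35) = 6.728 × 1.050 = 7.063 yr.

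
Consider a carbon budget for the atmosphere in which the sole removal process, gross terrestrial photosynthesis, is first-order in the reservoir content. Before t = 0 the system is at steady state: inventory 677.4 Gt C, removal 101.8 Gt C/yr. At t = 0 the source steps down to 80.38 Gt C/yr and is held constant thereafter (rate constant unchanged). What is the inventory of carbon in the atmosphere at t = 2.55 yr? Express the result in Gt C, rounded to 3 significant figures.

The sink rate constant is k = F₀/M₀ = 101.8/677.4 = 0.1503 yr⁻¹.
Solving dM/dt = F₁ − kM with M(0) = M₀ gives M(t) = F₁/k + (M₀ − F₁/k)·e^(−kt).
F₁/k = 80.38/0.1503 = 534.87 Gt C; kt = 0.1503 × 2.55 = 0.3832, e^(−kt) = 0.6817.
M(2.55) = 534.87 + (677.4 − 534.87) × 0.6817 = 534.87 + 97.16 = 632.03 Gt C.

632 Gt C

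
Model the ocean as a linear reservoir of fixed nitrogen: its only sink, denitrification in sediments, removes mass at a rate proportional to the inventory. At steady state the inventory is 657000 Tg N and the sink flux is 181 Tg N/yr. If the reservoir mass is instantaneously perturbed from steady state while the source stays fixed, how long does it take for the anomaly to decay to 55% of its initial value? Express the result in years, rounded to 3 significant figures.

2170 yr

For a linear reservoir the anomaly decays as exp(−t/τ) with τ = M/F = 657000/181 = 3630 yr.
exp(−t/τ) = 0.55 ⇒ t = −τ ln(0.55) = 3630 × 0.5978 = 2170 yr.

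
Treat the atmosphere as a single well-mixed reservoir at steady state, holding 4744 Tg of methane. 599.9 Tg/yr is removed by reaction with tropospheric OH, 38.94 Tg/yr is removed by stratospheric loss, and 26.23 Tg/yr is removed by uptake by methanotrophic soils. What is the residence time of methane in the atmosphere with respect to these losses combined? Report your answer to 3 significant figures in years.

7.13 yr

Total removal = 599.9 + 38.94 + 26.23 = 665.07 Tg/yr.
τ = M / ΣF_out = 4744 / 665.07 = 7.133 yr.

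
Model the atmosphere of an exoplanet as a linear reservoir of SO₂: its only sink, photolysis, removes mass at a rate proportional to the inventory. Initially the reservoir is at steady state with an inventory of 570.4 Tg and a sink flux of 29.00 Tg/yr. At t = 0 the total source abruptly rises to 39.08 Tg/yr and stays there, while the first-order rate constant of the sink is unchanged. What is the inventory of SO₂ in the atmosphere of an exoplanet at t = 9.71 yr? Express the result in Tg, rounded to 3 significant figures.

τ = M₀/F₀ = 570.4/29.00 = 19.67 yr; rate constant k = 1/τ.
New steady state M_∞ = F₁/k = F₁·τ = 39.08 × 19.67 = 768.66 Tg.
M(t) = M_∞ + (M₀ − M_∞)·e^(−t/τ); t/τ = 9.71/19.67 = 0.4937, so e^(−t/τ) = 0.6104.
M(t) = 768.66 − 198.3 × 0.6104 = 647.65 Tg.

648 Tg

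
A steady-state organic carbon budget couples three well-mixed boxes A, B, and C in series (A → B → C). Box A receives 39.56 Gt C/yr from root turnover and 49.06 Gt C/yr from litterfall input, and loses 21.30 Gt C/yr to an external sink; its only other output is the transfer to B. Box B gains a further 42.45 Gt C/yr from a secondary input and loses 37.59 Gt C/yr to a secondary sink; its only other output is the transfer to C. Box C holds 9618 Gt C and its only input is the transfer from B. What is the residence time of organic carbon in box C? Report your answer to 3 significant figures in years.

Box A: F(A→B) = (39.56 + 49.06) − 21.30 = 67.320 Gt C/yr.
Box B: F(B→C) = (67.320 + 42.45) − 37.59 = 72.180 Gt C/yr.
Box C throughput = its input = 72.180 Gt C/yr; τ = 9618 / 72.180 = 133.3 yr.

133 yr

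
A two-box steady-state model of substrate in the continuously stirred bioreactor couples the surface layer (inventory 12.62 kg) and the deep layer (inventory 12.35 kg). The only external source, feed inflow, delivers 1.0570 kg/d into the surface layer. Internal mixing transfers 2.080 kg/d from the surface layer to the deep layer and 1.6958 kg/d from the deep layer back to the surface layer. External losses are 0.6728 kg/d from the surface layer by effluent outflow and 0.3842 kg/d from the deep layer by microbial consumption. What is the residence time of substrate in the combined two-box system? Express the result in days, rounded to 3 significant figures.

For the system as a whole, the A↔B exchange is internal and contributes nothing to the throughput; only the external sinks remove mass.
M_total = 12.62 + 12.35 = 24.970 kg.
ΣF_external_out = 0.6728 + 0.3842 = 1.0570 kg/d.
τ = M_total / ΣF_ext = 24.970 / 1.0570 = 23.62 d.

23.6 d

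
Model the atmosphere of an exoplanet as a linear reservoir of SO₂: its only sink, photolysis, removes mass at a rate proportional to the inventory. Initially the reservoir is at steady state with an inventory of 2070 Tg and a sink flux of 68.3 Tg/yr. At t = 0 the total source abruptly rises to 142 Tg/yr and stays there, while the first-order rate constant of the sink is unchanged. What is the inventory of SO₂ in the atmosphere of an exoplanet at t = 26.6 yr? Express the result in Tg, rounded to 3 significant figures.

τ = M₀/F₀ = 2070/68.3 = 30.31 yr; rate constant k = 1/τ.
New steady state M_∞ = F₁/k = F₁·τ = 142 × 30.31 = 4303.7 Tg.
M(t) = M_∞ + (M₀ − M_∞)·e^(−t/τ); t/τ = 26.6/30.31 = 0.8777, so e^(−t/τ) = 0.4157.
M(t) = 4303.7 − 2234 × 0.4157 = 3375.0 Tg.

3380 Tg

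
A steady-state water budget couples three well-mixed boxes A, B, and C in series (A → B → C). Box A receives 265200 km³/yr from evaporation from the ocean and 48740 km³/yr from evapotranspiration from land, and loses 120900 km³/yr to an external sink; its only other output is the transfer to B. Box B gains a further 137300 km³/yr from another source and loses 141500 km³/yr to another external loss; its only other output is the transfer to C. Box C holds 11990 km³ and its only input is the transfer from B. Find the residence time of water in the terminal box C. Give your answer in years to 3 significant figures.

0.0635 yr

Box A: F(A→B) = (265200 + 48740) − 120900 = 193040 km³/yr.
Box B: F(B→C) = (193040 + 137300) − 141500 = 188840 km³/yr.
Box C throughput = its input = 188840 km³/yr; τ = 11990 / 188840 = 0.06349 yr.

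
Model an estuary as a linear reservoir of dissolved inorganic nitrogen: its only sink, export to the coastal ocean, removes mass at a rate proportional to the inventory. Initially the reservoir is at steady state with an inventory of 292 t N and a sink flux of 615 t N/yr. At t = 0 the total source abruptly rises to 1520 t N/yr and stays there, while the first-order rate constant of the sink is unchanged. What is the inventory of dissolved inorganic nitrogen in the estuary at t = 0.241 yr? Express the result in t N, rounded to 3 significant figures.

463 t N

τ = M₀/F₀ = 292/615 = 0.4748 yr; rate constant k = 1/τ.
New steady state M_∞ = F₁/k = F₁·τ = 1520 × 0.4748 = 721.69 t N.
M(t) = M_∞ + (M₀ − M_∞)·e^(−t/τ); t/τ = 0.241/0.4748 = 0.5076, so e^(−t/τ) = 0.6019.
M(t) = 721.69 − 429.7 × 0.6019 = 463.04 t N.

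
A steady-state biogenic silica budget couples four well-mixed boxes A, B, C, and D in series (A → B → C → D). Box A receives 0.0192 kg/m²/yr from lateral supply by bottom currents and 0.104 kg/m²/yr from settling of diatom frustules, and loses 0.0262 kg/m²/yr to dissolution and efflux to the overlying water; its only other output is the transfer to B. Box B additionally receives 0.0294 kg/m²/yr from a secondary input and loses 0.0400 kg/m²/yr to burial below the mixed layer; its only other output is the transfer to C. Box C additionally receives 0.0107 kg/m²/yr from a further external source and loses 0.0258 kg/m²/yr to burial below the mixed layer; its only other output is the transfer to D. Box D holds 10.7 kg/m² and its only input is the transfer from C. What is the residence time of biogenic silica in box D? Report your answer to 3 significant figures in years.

Box A: F(A→B) = (0.0192 + 0.104) − 0.0262 = 0.097000 kg/m²/yr.
Box B: F(B→C) = (0.097000 + 0.0294) − 0.0400 = 0.086400 kg/m²/yr.
Box C: F(C→D) = (0.086400 + 0.0107) − 0.0258 = 0.071300 kg/m²/yr.
Box D throughput = its input = 0.071300 kg/m²/yr; τ = 10.7 / 0.071300 = 150.1 yr.

150 yr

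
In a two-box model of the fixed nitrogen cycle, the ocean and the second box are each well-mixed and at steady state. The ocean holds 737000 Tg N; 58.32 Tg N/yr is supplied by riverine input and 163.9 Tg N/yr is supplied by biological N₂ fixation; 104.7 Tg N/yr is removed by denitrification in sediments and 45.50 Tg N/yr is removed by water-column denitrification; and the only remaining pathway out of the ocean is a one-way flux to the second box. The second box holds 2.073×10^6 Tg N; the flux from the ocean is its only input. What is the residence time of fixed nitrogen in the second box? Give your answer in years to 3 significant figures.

28800 yr

Balance the ocean: ΣF_in = 58.32 + 163.9 = 222.22 Tg N/yr.
Flux to the second box = ΣF_in − (104.7 + 45.50) = 72.020 Tg N/yr.
At steady state the output of the second box equals its input, 72.020 Tg N/yr.
τ = M / F = 2.073×10^6 / 72.020 = 28780 yr.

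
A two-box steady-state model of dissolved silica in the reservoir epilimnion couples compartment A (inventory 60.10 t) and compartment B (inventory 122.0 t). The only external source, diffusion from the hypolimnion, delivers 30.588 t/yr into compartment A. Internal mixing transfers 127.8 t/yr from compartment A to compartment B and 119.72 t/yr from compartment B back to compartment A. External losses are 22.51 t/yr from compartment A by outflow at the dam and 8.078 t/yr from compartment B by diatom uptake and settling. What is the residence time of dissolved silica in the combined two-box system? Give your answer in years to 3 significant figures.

Residence time in the combined system uses the total inventory and the total *external* removal — internal exchanges between the two boxes cancel.
M_total = 60.10 + 122.0 = 182.10 t.
ΣF_external_out = 22.51 + 8.078 = 30.588 t/yr.
τ = M_total / ΣF_ext = 182.10 / 30.588 = 5.953 yr.

5.95 yr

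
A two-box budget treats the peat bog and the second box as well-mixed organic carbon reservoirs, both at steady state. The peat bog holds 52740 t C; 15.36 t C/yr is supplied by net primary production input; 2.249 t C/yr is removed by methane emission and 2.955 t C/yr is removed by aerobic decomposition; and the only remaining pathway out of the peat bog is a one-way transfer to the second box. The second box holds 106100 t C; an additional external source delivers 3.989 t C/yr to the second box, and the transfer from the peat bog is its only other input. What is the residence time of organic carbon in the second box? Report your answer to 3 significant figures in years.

7500 yr

Balance the peat bog: ΣF_in = 15.360 t C/yr.
Transfer to the second box = ΣF_in − (2.249 + 2.955) = 10.156 t C/yr.
Total input to the second box = 10.156 + 3.989 = 14.145 t C/yr; at steady state this equals its total output.
τ = M / F = 106100 / 14.145 = 7501 yr.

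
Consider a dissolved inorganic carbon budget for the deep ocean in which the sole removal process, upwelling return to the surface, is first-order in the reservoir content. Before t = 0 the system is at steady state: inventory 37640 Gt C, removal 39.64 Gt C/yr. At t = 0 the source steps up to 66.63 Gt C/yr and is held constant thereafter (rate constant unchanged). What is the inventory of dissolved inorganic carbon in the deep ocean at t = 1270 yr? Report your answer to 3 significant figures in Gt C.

Residence time τ = M₀/F₀ = 949.5 yr. The eventual steady state is M_∞ = M₀·(F₁/F₀) = 37640 × 66.63/39.64 = 63268 Gt C.
The anomaly ΔM(t) = M(t) − M_∞ decays as ΔM₀·e^(−t/τ) with ΔM₀ = 37640 − 63268 = −25630 Gt C.
At t = 1270 yr, e^(−t/τ) = e^(−1.337) = 0.2625, so ΔM = −6728 Gt C and M = 63268 − 6728 = 56541 Gt C.

56500 Gt C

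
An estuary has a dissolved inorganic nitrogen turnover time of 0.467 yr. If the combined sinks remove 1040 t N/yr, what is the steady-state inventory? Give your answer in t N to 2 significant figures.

490 t N

τ = M/F ⇒ M = τ × F = 0.467 × 1040 = 485.7 t N.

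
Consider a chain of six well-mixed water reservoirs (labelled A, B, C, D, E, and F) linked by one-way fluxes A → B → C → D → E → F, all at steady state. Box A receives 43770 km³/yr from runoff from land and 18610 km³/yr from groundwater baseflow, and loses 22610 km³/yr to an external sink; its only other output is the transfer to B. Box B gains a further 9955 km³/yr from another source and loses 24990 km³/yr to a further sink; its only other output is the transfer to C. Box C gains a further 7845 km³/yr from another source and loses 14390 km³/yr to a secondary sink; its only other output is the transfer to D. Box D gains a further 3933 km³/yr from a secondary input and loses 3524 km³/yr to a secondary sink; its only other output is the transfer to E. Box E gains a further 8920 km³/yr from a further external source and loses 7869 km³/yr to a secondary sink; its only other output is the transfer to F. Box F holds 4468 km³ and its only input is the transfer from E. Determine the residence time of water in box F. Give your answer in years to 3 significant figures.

Box A: F(A→B) = (43770 + 18610) − 22610 = 39770 km³/yr.
Box B: F(B→C) = (39770 + 9955) − 24990 = 24735 km³/yr.
Box C: F(C→D) = (24735 + 7845) − 14390 = 18190 km³/yr.
Box D: F(D→E) = (18190 + 3933) − 3524 = 18599 km³/yr.
Box E: F(E→F) = (18599 + 8920) − 7869 = 19650 km³/yr.
Box F throughput = its input = 19650 km³/yr; τ = 4468 / 19650 = 0.2274 yr.

0.227 yr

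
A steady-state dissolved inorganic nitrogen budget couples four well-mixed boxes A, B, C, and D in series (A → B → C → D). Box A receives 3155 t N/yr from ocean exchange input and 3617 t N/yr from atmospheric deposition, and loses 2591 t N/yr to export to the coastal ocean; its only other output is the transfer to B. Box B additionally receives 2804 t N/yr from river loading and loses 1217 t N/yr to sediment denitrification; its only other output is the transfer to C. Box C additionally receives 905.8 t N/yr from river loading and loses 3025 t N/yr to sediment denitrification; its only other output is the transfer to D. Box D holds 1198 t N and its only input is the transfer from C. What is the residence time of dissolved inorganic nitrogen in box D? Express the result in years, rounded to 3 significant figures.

Box A: F(A→B) = (3155 + 3617) − 2591 = 4181.0 t N/yr.
Box B: F(B→C) = (4181.0 + 2804) − 1217 = 5768.0 t N/yr.
Box C: F(C→D) = (5768.0 + 905.8) − 3025 = 3648.8 t N/yr.
Box D throughput = its input = 3648.8 t N/yr; τ = 1198 / 3648.8 = 0.3283 yr.

0.328 yr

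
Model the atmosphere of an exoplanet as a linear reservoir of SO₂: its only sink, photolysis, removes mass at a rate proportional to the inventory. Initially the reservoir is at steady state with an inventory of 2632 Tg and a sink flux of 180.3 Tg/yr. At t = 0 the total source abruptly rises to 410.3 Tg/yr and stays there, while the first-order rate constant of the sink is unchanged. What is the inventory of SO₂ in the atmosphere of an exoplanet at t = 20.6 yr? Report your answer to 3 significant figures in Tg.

5170 Tg

The sink rate constant is k = F₀/M₀ = 180.3/2632 = 0.06850 yr⁻¹.
Solving dM/dt = F₁ − kM with M(0) = M₀ gives M(t) = F₁/k + (M₀ − F₁/k)·e^(−kt).
F₁/k = 410.3/0.06850 = 5989.5 Tg; kt = 0.06850 × 20.6 = 1.411, e^(−kt) = 0.2439.
M(20.6) = 5989.5 + (2632 − 5989.5) × 0.2439 = 5989.5 − 818.8 = 5170.8 Tg.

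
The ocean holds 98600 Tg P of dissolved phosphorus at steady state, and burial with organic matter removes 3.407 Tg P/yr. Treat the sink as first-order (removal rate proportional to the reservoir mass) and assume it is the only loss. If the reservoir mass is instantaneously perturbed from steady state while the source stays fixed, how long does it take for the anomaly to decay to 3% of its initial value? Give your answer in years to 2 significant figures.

For a linear reservoir the anomaly decays as exp(−t/τ) with τ = M/F = 98600/3.407 = 28940 yr.
exp(−t/τ) = 0.03 ⇒ t = −τ ln(0.03) = 28940 × 3.507 = 101500 yr.

100000 yr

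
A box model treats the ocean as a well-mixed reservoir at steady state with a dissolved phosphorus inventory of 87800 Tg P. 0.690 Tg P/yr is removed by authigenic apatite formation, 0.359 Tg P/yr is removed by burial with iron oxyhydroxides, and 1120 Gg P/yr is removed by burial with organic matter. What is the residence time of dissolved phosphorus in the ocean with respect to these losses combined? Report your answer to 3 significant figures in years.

40500 yr

Convert the burial with organic matter flux: 1120 Gg P/yr = 1.120 Tg P/yr.
Total removal = 0.6900 + 0.3590 + 1.120 = 2.1690 Tg P/yr.
τ = M / ΣF_out = 87800 / 2.1690 = 40480 yr.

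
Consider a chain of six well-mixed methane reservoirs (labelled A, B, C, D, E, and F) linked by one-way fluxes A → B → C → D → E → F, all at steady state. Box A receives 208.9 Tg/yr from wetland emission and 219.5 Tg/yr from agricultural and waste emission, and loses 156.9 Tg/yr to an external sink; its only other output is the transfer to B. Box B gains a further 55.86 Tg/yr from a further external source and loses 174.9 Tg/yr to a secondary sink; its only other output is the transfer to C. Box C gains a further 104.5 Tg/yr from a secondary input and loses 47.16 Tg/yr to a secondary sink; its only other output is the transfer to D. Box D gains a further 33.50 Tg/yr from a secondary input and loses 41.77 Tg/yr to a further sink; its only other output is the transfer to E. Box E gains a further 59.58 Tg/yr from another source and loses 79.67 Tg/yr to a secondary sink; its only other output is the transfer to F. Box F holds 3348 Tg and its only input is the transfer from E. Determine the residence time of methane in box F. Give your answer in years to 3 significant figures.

18.5 yr

Box A: F(A→B) = (208.9 + 219.5) − 156.9 = 271.50 Tg/yr.
Box B: F(B→C) = (271.50 + 55.86) − 174.9 = 152.46 Tg/yr.
Box C: F(C→D) = (152.46 + 104.5) − 47.16 = 209.80 Tg/yr.
Box D: F(D→E) = (209.80 + 33.50) − 41.77 = 201.53 Tg/yr.
Box E: F(E→F) = (201.53 + 59.58) − 79.67 = 181.44 Tg/yr.
Box F throughput = its input = 181.44 Tg/yr; τ = 3348 / 181.44 = 18.45 yr.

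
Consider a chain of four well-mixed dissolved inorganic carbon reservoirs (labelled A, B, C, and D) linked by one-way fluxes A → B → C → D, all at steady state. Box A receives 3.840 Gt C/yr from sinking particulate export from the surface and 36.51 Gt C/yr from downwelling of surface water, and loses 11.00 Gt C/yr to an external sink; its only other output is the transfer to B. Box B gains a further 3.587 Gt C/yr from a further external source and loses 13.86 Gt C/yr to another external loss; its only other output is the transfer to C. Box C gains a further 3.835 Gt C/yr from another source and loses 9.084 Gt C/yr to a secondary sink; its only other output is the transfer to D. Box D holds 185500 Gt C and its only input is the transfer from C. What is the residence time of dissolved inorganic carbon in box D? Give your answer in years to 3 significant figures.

Box A: F(A→B) = (3.840 + 36.51) − 11.00 = 29.350 Gt C/yr.
Box B: F(B→C) = (29.350 + 3.587) − 13.86 = 19.077 Gt C/yr.
Box C: F(C→D) = (19.077 + 3.835) − 9.084 = 13.828 Gt C/yr.
Box D throughput = its input = 13.828 Gt C/yr; τ = 185500 / 13.828 = 13410 yr.

13400 yr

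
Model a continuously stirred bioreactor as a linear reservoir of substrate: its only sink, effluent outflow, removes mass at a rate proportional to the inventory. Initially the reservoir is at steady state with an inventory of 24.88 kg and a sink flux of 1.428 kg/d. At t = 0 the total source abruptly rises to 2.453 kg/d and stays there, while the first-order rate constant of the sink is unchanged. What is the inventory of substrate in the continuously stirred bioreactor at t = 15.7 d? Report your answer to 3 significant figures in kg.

Residence time τ = M₀/F₀ = 17.42 d. The eventual steady state is M_∞ = M₀·(F₁/F₀) = 24.88 × 2.453/1.428 = 42.739 kg.
The anomaly ΔM(t) = M(t) − M_∞ decays as ΔM₀·e^(−t/τ) with ΔM₀ = 24.88 − 42.739 = −17.86 kg.
At t = 15.7 d, e^(−t/τ) = e^(−0.9011) = 0.4061, so ΔM = −7.253 kg and M = 42.739 − 7.253 = 35.486 kg.

35.5 kg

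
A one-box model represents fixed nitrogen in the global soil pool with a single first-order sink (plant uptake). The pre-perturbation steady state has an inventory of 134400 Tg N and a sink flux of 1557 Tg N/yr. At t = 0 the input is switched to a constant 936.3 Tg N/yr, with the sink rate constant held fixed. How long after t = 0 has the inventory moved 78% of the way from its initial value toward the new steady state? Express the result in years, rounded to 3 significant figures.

τ = M₀/F₀ = 134400/1557 = 86.32 yr.
The remaining gap fraction is e^(−t/τ); 78% covered ⇒ e^(−t/τ) = 0.220.
t = −τ ln(0.220) = 86.32 × 1.514 = 130.7 yr.

131 yr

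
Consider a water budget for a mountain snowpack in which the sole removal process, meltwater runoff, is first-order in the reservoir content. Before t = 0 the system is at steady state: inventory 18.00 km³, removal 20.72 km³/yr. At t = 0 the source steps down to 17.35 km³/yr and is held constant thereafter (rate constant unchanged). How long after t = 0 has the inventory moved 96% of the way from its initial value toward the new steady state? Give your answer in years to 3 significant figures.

2.80 yr

τ = M₀/F₀ = 18.00/20.72 = 0.8687 yr.
The remaining gap fraction is e^(−t/τ); 96% covered ⇒ e^(−t/τ) = 0.0400.
t = −τ ln(0.0400) = 0.8687 × 3.219 = 2.796 yr.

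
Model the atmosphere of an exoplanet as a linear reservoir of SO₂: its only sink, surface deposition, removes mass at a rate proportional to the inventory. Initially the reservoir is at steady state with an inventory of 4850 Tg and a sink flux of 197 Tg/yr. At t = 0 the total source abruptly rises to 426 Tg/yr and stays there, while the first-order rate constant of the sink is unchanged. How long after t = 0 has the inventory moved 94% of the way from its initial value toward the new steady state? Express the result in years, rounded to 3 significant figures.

69.3 yr

τ = M₀/F₀ = 4850/197 = 24.62 yr.
The remaining gap fraction is e^(−t/τ); 94% covered ⇒ e^(−t/τ) = 0.0600.
t = −τ ln(0.0600) = 24.62 × 2.813 = 69.26 yr.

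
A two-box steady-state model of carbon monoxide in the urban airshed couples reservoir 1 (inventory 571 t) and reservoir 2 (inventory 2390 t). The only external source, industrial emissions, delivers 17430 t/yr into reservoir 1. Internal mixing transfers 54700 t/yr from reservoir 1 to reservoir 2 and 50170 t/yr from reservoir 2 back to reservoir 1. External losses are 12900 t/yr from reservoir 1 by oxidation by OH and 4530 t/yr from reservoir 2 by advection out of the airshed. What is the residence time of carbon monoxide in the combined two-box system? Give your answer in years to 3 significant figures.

0.170 yr

Treat the two boxes together as one reservoir: the mixing fluxes between them are internal recycling, so τ = ΣM / Σ(external losses).
M_total = 571 + 2390 = 2961.0 t.
ΣF_external_out = 12900 + 4530 = 17430 t/yr.
τ = M_total / ΣF_ext = 2961.0 / 17430 = 0.1699 yr.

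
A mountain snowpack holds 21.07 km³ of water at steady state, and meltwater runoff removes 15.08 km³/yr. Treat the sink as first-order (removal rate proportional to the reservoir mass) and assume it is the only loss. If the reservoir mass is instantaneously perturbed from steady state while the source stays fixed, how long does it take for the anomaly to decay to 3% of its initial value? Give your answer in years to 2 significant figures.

For a linear reservoir the anomaly decays as exp(−t/τ) with τ = M/F = 21.07/15.08 = 1.397 yr.
exp(−t/τ) = 0.03 ⇒ t = −τ ln(0.03) = 1.397 × 3.507 = 4.899 yr.

4.9 yr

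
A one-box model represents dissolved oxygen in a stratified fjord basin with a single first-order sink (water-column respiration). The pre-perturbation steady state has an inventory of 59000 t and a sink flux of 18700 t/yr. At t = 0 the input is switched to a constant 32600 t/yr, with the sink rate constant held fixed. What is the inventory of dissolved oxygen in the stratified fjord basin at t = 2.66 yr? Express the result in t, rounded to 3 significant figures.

τ = M₀/F₀ = 59000/18700 = 3.155 yr; rate constant k = 1/τ.
New steady state M_∞ = F₁/k = F₁·τ = 32600 × 3.155 = 102860 t.
M(t) = M_∞ + (M₀ − M_∞)·e^(−t/τ); t/τ = 2.66/3.155 = 0.8431, so e^(−t/τ) = 0.4304.
M(t) = 102860 − 43860 × 0.4304 = 83981 t.

84000 t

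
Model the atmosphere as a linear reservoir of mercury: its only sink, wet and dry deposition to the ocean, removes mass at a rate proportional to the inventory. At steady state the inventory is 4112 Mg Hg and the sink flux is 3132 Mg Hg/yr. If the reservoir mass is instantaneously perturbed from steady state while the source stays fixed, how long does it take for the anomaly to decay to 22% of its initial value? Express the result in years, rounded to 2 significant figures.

2.0 yr

For a linear reservoir the anomaly decays as exp(−t/τ) with τ = M/F = 4112/3132 = 1.313 yr.
exp(−t/τ) = 0.22 ⇒ t = −τ ln(0.22) = 1.313 × 1.514 = 1.988 yr.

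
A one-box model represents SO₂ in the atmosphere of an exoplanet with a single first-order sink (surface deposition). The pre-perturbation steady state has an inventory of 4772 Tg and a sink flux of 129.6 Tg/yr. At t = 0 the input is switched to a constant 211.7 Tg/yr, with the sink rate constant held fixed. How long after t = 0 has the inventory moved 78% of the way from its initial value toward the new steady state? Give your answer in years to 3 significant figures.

55.8 yr

τ = M₀/F₀ = 4772/129.6 = 36.82 yr.
The remaining gap fraction is e^(−t/τ); 78% covered ⇒ e^(−t/τ) = 0.220.
t = −τ ln(0.220) = 36.82 × 1.514 = 55.75 yr.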